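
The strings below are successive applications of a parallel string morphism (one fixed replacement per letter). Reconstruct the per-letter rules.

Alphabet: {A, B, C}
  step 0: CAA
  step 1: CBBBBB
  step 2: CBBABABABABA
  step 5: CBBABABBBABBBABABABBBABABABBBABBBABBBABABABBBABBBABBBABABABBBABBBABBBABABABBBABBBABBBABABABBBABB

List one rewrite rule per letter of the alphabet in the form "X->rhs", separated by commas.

  step 1 ⇒ step 2: CBBBBB ⇒ CB·BA·BA·BA·BA·BA
    B ↦ BA
    C ↦ CB
  step 0 ⇒ step 1: CAA ⇒ CB·BB·BB
    A ↦ BB

A->BB, B->BA, C->CB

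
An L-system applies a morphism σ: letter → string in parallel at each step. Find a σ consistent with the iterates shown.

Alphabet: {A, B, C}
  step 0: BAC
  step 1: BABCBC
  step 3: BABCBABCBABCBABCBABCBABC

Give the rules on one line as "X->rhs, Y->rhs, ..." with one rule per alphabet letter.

  step 0 ⇒ step 1: BAC ⇒ BA·BC·BC
    A ↦ BC
    B ↦ BA
    C ↦ BC

A->BC, B->BA, C->BC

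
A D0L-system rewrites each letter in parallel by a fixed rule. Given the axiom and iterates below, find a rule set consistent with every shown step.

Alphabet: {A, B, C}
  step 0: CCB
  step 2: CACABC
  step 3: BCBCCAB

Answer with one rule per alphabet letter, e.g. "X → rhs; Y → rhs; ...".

A->C, B->CA, C->B

  step 2 ⇒ step 3: CACABC ⇒ B·C·B·C·CA·B
    A ↦ C
    B ↦ CA
    C ↦ B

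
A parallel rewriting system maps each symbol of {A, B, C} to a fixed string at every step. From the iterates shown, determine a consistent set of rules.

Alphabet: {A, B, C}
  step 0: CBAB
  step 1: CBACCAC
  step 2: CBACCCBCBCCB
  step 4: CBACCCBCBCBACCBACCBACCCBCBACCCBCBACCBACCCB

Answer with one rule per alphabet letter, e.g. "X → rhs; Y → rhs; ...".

A->C, B->AC, C->CB

  step 1 ⇒ step 2: CBACCAC ⇒ CB·AC·C·CB·CB·C·CB
    A ↦ C
    B ↦ AC
    C ↦ CB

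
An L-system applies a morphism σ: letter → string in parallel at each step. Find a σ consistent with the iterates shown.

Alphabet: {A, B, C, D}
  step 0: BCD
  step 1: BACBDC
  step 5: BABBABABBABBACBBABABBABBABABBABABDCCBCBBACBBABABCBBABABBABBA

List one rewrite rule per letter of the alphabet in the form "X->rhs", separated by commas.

A->B, B->BA, C->CB, D->DC

  step 0 ⇒ step 1: BCD ⇒ BA·CB·DC
    B ↦ BA
    C ↦ CB
    D ↦ DC
    A ↦ B  (constrained at step 1)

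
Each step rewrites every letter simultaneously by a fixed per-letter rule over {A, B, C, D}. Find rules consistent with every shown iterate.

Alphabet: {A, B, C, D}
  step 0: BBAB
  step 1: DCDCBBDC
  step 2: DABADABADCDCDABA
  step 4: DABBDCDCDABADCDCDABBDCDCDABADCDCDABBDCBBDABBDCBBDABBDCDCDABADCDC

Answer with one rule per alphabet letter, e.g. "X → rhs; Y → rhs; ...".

  step 1 ⇒ step 2: DCDCBBDC ⇒ DA·BA·DA·BA·DC·DC·DA·BA
    B ↦ DC
    C ↦ BA
    D ↦ DA
  step 0 ⇒ step 1: BBAB ⇒ DC·DC·BB·DC
    A ↦ BB

A->BB, B->DC, C->BA, D->DA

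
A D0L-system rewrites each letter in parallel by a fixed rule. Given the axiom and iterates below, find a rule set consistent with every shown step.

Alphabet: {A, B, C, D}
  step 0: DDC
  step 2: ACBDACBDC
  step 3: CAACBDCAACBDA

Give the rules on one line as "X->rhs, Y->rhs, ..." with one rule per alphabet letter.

A->C, B->AC, C->A, D->BD

  step 2 ⇒ step 3: ACBDACBDC ⇒ C·A·AC·BD·C·A·AC·BD·A
    A ↦ C
    B ↦ AC
    C ↦ A
    D ↦ BD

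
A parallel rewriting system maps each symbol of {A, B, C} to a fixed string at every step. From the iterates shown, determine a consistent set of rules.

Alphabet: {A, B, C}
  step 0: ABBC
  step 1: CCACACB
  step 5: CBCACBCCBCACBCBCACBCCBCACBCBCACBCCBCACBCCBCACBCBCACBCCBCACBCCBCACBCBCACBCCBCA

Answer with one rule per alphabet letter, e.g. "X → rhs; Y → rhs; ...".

  step 0 ⇒ step 1: ABBC ⇒ C·CA·CA·CB
    A ↦ C
    B ↦ CA
    C ↦ CB

A->C, B->CA, C->CB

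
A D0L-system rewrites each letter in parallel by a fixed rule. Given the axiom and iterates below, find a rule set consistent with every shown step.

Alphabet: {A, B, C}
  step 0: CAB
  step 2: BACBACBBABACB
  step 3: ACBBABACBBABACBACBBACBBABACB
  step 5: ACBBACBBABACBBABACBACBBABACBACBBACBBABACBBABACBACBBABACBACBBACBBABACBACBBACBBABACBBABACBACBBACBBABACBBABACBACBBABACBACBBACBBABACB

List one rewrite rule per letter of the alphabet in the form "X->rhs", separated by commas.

  step 2 ⇒ step 3: BACBACBBABACB ⇒ ACB·B·AB·ACB·B·AB·ACB·ACB·B·ACB·B·AB·ACB
    A ↦ B
    B ↦ ACB
    C ↦ AB

A->B, B->ACB, C->AB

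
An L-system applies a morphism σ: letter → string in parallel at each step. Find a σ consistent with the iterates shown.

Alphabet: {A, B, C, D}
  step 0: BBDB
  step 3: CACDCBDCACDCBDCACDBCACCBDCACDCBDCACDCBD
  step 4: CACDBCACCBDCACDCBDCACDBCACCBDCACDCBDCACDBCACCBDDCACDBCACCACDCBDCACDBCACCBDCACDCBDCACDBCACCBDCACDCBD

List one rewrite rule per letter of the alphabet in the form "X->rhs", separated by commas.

  step 3 ⇒ step 4: CACDCBDCACDCBDCACDBCACCBDCACDCBDCACDCBD ⇒ CAC·DB·CAC·CBD·CAC·D·CBD·CAC·DB·CAC·CBD·CAC·D·CBD·CAC·DB·CAC·CBD·D·CAC·DB·CAC·CAC·D·CBD·CAC·DB·CAC·CBD·CAC·D·CBD·CAC·DB·CAC·CBD·CAC·D·CBD
    A ↦ DB
    B ↦ D
    C ↦ CAC
    D ↦ CBD

A->DB, B->D, C->CAC, D->CBD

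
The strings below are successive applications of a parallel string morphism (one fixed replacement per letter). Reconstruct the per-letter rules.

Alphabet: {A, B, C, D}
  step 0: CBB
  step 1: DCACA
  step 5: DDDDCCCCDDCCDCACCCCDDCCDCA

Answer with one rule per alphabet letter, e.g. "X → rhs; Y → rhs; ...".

A->CB, B->CA, C->D, D->CC

  step 0 ⇒ step 1: CBB ⇒ D·CA·CA
    B ↦ CA
    C ↦ D
    A ↦ CB  (constrained at step 1)
    D ↦ CC  (constrained at step 1)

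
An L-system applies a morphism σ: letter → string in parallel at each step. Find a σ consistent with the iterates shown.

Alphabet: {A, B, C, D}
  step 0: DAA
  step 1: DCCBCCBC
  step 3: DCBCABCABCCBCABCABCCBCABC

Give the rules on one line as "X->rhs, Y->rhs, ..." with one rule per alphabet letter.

  step 0 ⇒ step 1: DAA ⇒ DC·CBC·CBC
    A ↦ CBC
    D ↦ DC
    B ↦ A  (constrained at step 1)
    C ↦ BC  (constrained at step 1)

A->CBC, B->A, C->BC, D->DC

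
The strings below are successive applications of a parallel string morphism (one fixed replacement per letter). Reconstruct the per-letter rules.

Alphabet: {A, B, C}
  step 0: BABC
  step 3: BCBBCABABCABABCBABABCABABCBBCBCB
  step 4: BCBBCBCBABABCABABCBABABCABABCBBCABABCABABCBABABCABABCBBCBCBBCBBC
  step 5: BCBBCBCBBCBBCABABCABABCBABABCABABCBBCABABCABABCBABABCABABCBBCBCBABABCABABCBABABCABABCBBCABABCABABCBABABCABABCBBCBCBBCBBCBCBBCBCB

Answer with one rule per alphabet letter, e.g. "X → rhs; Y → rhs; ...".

  step 4 ⇒ step 5: BCBBCBCBABABCABABCBABABCABABCBBCABABCABABCBABABCABABCBBCBCBBCBBC ⇒ BC·B·BC·BC·B·BC·B·BC·ABA·BC·ABA·BC·B·ABA·BC·ABA·BC·B·BC·ABA·BC·ABA·BC·B·ABA·BC·ABA·BC·B·BC·BC·B·ABA·BC·ABA·BC·B·ABA·BC·ABA·BC·B·BC·ABA·BC·ABA·BC·B·ABA·BC·ABA·BC·B·BC·BC·B·BC·B·BC·BC·B·BC·BC·B
    A ↦ ABA
    B ↦ BC
    C ↦ B

A->ABA, B->BC, C->B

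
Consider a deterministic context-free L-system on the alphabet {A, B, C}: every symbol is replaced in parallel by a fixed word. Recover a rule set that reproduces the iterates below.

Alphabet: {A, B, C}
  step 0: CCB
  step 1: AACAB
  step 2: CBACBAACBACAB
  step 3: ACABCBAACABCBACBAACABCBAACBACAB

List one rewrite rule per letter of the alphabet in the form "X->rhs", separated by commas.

A->CBA, B->CAB, C->A

  step 2 ⇒ step 3: CBACBAACBACAB ⇒ A·CAB·CBA·A·CAB·CBA·CBA·A·CAB·CBA·A·CBA·CAB
    A ↦ CBA
    B ↦ CAB
    C ↦ A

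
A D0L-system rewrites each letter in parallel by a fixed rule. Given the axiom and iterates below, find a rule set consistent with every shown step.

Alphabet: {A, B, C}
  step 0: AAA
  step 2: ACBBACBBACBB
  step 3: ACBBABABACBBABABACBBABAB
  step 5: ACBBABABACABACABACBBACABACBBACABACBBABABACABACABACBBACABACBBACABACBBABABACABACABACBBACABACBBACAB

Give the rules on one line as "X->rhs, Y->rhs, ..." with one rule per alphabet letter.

A->AC, B->AB, C->BB

  step 2 ⇒ step 3: ACBBACBBACBB ⇒ AC·BB·AB·AB·AC·BB·AB·AB·AC·BB·AB·AB
    A ↦ AC
    B ↦ AB
    C ↦ BB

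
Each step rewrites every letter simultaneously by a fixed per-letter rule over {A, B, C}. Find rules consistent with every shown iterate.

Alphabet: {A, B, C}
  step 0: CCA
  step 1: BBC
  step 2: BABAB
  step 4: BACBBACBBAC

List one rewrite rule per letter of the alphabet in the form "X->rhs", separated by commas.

  step 1 ⇒ step 2: BBC ⇒ BA·BA·B
    B ↦ BA
    C ↦ B
  step 0 ⇒ step 1: CCA ⇒ B·B·C
    A ↦ C

A->C, B->BA, C->B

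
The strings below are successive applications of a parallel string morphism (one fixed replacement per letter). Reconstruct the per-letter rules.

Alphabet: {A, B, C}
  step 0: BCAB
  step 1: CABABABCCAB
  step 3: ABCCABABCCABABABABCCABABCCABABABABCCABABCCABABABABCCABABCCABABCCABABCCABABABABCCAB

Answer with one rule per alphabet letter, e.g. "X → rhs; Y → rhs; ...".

  step 0 ⇒ step 1: BCAB ⇒ CAB·AB·ABC·CAB
    A ↦ ABC
    B ↦ CAB
    C ↦ AB

A->ABC, B->CAB, C->AB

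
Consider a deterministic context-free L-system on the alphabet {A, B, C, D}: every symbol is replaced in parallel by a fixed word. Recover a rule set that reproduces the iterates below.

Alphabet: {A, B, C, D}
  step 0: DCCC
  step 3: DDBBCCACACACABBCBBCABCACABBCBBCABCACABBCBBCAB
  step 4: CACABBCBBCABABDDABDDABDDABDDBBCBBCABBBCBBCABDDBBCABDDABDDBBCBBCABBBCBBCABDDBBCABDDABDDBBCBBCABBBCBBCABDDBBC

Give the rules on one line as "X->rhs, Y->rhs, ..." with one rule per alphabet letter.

A->DD, B->BBC, C->AB, D->CA

  step 3 ⇒ step 4: DDBBCCACACACABBCBBCABCACABBCBBCABCACABBCBBCAB ⇒ CA·CA·BBC·BBC·AB·AB·DD·AB·DD·AB·DD·AB·DD·BBC·BBC·AB·BBC·BBC·AB·DD·BBC·AB·DD·AB·DD·BBC·BBC·AB·BBC·BBC·AB·DD·BBC·AB·DD·AB·DD·BBC·BBC·AB·BBC·BBC·AB·DD·BBC
    A ↦ DD
    B ↦ BBC
    C ↦ AB
    D ↦ CA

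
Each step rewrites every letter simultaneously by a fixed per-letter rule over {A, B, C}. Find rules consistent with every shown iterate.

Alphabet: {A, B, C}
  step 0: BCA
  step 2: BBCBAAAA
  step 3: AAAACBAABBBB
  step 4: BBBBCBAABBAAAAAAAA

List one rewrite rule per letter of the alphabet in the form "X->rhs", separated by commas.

  step 3 ⇒ step 4: AAAACBAABBBB ⇒ B·B·B·B·CB·AA·B·B·AA·AA·AA·AA
    A ↦ B
    B ↦ AA
    C ↦ CB

A->B, B->AA, C->CB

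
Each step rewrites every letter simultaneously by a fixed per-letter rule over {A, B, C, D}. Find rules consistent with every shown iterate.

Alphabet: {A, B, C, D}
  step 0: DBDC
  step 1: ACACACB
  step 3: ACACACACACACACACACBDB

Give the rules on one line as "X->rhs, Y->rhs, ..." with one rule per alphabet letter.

A->BD, B->AC, C->B, D->AC

  step 0 ⇒ step 1: DBDC ⇒ AC·AC·AC·B
    B ↦ AC
    C ↦ B
    D ↦ AC
    A ↦ BD  (constrained at step 1)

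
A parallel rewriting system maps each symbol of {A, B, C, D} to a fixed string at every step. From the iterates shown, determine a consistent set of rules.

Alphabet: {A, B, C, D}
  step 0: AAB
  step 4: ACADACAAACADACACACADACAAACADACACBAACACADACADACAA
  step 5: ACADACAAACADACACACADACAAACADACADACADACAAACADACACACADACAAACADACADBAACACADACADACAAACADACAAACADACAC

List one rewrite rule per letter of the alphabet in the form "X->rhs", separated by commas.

A->AC, B->BA, C->AD, D->AA

  step 4 ⇒ step 5: ACADACAAACADACACACADACAAACADACACBAACACADACADACAA ⇒ AC·AD·AC·AA·AC·AD·AC·AC·AC·AD·AC·AA·AC·AD·AC·AD·AC·AD·AC·AA·AC·AD·AC·AC·AC·AD·AC·AA·AC·AD·AC·AD·BA·AC·AC·AD·AC·AD·AC·AA·AC·AD·AC·AA·AC·AD·AC·AC
    A ↦ AC
    B ↦ BA
    C ↦ AD
    D ↦ AA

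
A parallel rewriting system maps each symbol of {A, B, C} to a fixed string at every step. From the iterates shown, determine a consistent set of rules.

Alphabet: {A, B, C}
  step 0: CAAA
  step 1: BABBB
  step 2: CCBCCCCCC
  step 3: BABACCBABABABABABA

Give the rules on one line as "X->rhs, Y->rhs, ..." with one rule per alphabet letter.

A->B, B->CC, C->BA

  step 2 ⇒ step 3: CCBCCCCCC ⇒ BA·BA·CC·BA·BA·BA·BA·BA·BA
    B ↦ CC
    C ↦ BA
  step 0 ⇒ step 1: CAAA ⇒ BA·B·B·B
    A ↦ B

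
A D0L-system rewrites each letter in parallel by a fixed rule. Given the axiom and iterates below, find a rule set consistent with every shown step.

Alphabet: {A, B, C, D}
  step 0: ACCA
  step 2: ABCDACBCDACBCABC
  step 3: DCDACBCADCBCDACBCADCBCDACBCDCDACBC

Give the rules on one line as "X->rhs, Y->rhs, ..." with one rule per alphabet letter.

A->DC, B->DAC, C->BC, D->A

  step 2 ⇒ step 3: ABCDACBCDACBCABC ⇒ DC·DAC·BC·A·DC·BC·DAC·BC·A·DC·BC·DAC·BC·DC·DAC·BC
    A ↦ DC
    B ↦ DAC
    C ↦ BC
    D ↦ A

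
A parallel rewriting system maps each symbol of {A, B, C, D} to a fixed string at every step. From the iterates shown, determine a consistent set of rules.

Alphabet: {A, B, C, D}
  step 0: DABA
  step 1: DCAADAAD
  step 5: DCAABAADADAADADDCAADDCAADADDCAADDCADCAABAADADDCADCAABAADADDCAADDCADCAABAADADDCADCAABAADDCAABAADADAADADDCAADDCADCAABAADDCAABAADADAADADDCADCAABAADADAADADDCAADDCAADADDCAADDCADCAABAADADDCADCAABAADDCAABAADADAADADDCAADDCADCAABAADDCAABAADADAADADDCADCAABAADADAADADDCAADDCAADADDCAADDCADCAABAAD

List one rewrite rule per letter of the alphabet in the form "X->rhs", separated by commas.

  step 0 ⇒ step 1: DABA ⇒ DCA·AD·A·AD
    A ↦ AD
    B ↦ A
    D ↦ DCA
    C ↦ ABA  (constrained at step 1)

A->AD, B->A, C->ABA, D->DCA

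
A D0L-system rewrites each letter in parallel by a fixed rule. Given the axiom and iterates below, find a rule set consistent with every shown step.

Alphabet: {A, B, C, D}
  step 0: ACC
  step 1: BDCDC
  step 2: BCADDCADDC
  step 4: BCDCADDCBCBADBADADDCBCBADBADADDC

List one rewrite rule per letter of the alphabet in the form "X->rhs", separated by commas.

  step 1 ⇒ step 2: BDCDC ⇒ BC·AD·DC·AD·DC
    B ↦ BC
    C ↦ DC
    D ↦ AD
  step 0 ⇒ step 1: ACC ⇒ B·DC·DC
    A ↦ B

A->B, B->BC, C->DC, D->AD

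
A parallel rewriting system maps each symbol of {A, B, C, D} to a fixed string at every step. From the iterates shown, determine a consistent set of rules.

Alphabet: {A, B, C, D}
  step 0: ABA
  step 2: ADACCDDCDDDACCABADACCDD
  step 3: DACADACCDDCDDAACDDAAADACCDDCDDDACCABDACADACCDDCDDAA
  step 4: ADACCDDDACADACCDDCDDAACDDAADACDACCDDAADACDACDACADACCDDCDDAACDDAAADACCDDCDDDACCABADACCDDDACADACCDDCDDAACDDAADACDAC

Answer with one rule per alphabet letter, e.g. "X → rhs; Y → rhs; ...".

  step 3 ⇒ step 4: DACADACCDDCDDAACDDAAADACCDDCDDDACCABDACADACCDDCDDAA ⇒ A·DAC·CDD·DAC·A·DAC·CDD·CDD·A·A·CDD·A·A·DAC·DAC·CDD·A·A·DAC·DAC·DAC·A·DAC·CDD·CDD·A·A·CDD·A·A·A·DAC·CDD·CDD·DAC·CAB·A·DAC·CDD·DAC·A·DAC·CDD·CDD·A·A·CDD·A·A·DAC·DAC
    A ↦ DAC
    B ↦ CAB
    C ↦ CDD
    D ↦ A

A->DAC, B->CAB, C->CDD, D->A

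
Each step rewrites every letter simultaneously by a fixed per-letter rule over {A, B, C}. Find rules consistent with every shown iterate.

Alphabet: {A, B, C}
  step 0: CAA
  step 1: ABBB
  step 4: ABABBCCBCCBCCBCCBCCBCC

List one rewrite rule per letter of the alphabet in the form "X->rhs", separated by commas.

  step 0 ⇒ step 1: CAA ⇒ AB·B·B
    A ↦ B
    C ↦ AB
    B ↦ CC  (constrained at step 1)

A->B, B->CC, C->AB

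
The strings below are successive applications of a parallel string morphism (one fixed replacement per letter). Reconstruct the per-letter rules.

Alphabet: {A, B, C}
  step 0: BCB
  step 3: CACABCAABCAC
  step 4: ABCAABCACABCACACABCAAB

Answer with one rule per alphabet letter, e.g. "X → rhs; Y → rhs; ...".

A->CA, B->C, C->AB

  step 3 ⇒ step 4: CACABCAABCAC ⇒ AB·CA·AB·CA·C·AB·CA·CA·C·AB·CA·AB
    A ↦ CA
    B ↦ C
    C ↦ AB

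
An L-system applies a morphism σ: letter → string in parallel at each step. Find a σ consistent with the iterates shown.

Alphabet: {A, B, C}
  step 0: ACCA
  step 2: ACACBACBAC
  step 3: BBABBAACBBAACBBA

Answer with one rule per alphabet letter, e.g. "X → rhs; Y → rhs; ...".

  step 2 ⇒ step 3: ACACBACBAC ⇒ B·BA·B·BA·AC·B·BA·AC·B·BA
    A ↦ B
    B ↦ AC
    C ↦ BA

A->B, B->AC, C->BA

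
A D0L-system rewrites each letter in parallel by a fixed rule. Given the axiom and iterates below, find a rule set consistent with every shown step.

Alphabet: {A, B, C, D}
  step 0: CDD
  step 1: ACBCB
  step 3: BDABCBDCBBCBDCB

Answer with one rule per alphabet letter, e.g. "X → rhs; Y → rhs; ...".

A->BC, B->BD, C->A, D->CB

  step 0 ⇒ step 1: CDD ⇒ A·CB·CB
    C ↦ A
    D ↦ CB
    A ↦ BC  (constrained at step 1)
    B ↦ BD  (constrained at step 1)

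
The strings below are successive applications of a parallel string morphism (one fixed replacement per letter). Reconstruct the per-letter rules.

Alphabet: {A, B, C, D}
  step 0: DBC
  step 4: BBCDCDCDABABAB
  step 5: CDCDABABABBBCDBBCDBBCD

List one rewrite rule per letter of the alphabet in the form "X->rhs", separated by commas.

  step 4 ⇒ step 5: BBCDCDCDABABAB ⇒ CD·CD·A·B·A·B·A·B·BB·CD·BB·CD·BB·CD
    A ↦ BB
    B ↦ CD
    C ↦ A
    D ↦ B

A->BB, B->CD, C->A, D->B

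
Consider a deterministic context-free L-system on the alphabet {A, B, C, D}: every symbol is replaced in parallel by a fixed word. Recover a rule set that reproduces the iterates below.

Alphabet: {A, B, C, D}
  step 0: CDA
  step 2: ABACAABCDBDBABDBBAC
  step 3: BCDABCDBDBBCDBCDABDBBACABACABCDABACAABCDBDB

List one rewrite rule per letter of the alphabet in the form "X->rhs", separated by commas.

  step 2 ⇒ step 3: ABACAABCDBDBABDBBAC ⇒ BCD·A·BCD·BDB·BCD·BCD·A·BDB·BAC·A·BAC·A·BCD·A·BAC·A·A·BCD·BDB
    A ↦ BCD
    B ↦ A
    C ↦ BDB
    D ↦ BAC

A->BCD, B->A, C->BDB, D->BAC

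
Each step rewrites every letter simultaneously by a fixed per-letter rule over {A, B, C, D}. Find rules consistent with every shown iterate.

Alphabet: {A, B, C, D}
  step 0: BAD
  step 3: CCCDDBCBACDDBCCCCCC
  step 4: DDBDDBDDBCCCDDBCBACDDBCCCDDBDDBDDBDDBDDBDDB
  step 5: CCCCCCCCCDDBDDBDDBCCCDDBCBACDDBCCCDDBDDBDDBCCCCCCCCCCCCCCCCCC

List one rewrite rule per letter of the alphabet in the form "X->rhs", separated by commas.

  step 4 ⇒ step 5: DDBDDBDDBCCCDDBCBACDDBCCCDDBDDBDDBDDBDDBDDB ⇒ C·C·C·C·C·C·C·C·C·DDB·DDB·DDB·C·C·C·DDB·C·BAC·DDB·C·C·C·DDB·DDB·DDB·C·C·C·C·C·C·C·C·C·C·C·C·C·C·C·C·C·C
    A ↦ BAC
    B ↦ C
    C ↦ DDB
    D ↦ C

A->BAC, B->C, C->DDB, D->C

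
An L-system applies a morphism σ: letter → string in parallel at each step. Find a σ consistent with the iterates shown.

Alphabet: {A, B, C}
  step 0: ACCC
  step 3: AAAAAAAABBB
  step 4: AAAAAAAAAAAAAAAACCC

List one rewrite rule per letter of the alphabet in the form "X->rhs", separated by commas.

A->AA, B->C, C->B

  step 3 ⇒ step 4: AAAAAAAABBB ⇒ AA·AA·AA·AA·AA·AA·AA·AA·C·C·C
    A ↦ AA
    B ↦ C
    C ↦ B  (constrained at step 0)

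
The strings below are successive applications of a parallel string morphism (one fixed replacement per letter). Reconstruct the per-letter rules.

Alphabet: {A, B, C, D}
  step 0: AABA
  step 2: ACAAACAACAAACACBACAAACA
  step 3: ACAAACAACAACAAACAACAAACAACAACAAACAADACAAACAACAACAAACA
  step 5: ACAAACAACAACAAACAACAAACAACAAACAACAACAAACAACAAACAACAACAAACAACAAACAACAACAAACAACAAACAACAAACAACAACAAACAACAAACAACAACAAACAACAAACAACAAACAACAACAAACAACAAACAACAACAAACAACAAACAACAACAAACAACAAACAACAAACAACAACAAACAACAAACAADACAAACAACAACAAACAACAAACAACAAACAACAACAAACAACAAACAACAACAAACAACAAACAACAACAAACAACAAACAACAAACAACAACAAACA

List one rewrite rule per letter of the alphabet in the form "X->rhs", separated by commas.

A->ACA, B->D, C->A, D->CB

  step 2 ⇒ step 3: ACAAACAACAAACACBACAAACA ⇒ ACA·A·ACA·ACA·ACA·A·ACA·ACA·A·ACA·ACA·ACA·A·ACA·A·D·ACA·A·ACA·ACA·ACA·A·ACA
    A ↦ ACA
    B ↦ D
    C ↦ A
    D ↦ CB  (constrained at step 3)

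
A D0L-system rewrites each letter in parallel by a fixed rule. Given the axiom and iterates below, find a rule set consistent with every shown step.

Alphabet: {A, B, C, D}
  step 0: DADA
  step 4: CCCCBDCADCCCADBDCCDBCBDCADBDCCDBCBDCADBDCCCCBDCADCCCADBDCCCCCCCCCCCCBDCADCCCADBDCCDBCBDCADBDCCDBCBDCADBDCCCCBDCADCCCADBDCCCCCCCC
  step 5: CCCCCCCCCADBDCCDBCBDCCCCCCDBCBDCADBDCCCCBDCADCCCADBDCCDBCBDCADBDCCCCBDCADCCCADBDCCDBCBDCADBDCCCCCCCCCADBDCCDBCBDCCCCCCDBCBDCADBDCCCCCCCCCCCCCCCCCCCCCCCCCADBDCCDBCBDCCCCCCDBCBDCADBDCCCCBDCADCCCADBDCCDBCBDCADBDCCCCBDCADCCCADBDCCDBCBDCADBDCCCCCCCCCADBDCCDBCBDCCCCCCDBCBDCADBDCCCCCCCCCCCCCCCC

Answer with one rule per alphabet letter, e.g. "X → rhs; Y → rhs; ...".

A->DBC, B->CAD, C->CC, D->BD

  step 4 ⇒ step 5: CCCCBDCADCCCADBDCCDBCBDCADBDCCDBCBDCADBDCCCCBDCADCCCADBDCCCCCCCCCCCCBDCADCCCADBDCCDBCBDCADBDCCDBCBDCADBDCCCCBDCADCCCADBDCCCCCCCC ⇒ CC·CC·CC·CC·CAD·BD·CC·DBC·BD·CC·CC·CC·DBC·BD·CAD·BD·CC·CC·BD·CAD·CC·CAD·BD·CC·DBC·BD·CAD·BD·CC·CC·BD·CAD·CC·CAD·BD·CC·DBC·BD·CAD·BD·CC·CC·CC·CC·CAD·BD·CC·DBC·BD·CC·CC·CC·DBC·BD·CAD·BD·CC·CC·CC·CC·CC·CC·CC·CC·CC·CC·CC·CC·CAD·BD·CC·DBC·BD·CC·CC·CC·DBC·BD·CAD·BD·CC·CC·BD·CAD·CC·CAD·BD·CC·DBC·BD·CAD·BD·CC·CC·BD·CAD·CC·CAD·BD·CC·DBC·BD·CAD·BD·CC·CC·CC·CC·CAD·BD·CC·DBC·BD·CC·CC·CC·DBC·BD·CAD·BD·CC·CC·CC·CC·CC·CC·CC·CC
    A ↦ DBC
    B ↦ CAD
    C ↦ CC
    D ↦ BD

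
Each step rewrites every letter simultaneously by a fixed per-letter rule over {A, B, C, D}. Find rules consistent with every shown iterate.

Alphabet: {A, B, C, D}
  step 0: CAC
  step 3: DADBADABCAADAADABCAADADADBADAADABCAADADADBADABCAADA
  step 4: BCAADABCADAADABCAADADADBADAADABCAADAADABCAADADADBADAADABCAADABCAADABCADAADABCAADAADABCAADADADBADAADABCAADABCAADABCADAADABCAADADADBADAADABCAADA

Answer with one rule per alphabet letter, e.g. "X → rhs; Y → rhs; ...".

A->ADA, B->DA, C->DB, D->BCA

  step 3 ⇒ step 4: DADBADABCAADAADABCAADADADBADAADABCAADADADBADABCAADA ⇒ BCA·ADA·BCA·DA·ADA·BCA·ADA·DA·DB·ADA·ADA·BCA·ADA·ADA·BCA·ADA·DA·DB·ADA·ADA·BCA·ADA·BCA·ADA·BCA·DA·ADA·BCA·ADA·ADA·BCA·ADA·DA·DB·ADA·ADA·BCA·ADA·BCA·ADA·BCA·DA·ADA·BCA·ADA·DA·DB·ADA·ADA·BCA·ADA
    A ↦ ADA
    B ↦ DA
    C ↦ DB
    D ↦ BCA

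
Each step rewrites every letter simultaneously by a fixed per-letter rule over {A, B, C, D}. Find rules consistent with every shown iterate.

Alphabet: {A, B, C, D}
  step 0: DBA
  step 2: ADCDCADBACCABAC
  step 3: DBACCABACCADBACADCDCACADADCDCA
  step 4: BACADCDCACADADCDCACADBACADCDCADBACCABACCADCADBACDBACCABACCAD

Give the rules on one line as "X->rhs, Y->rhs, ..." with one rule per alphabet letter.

A->D, B->ADC, C->CA, D->BAC

  step 3 ⇒ step 4: DBACCABACCADBACADCDCACADADCDCA ⇒ BAC·ADC·D·CA·CA·D·ADC·D·CA·CA·D·BAC·ADC·D·CA·D·BAC·CA·BAC·CA·D·CA·D·BAC·D·BAC·CA·BAC·CA·D
    A ↦ D
    B ↦ ADC
    C ↦ CA
    D ↦ BAC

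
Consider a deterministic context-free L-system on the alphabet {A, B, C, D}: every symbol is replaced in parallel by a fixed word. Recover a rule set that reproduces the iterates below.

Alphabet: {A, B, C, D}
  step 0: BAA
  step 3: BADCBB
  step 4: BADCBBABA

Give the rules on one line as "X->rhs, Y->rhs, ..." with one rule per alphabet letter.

  step 3 ⇒ step 4: BADCBB ⇒ BA·D·C·B·BA·BA
    A ↦ D
    B ↦ BA
    C ↦ B
    D ↦ C

A->D, B->BA, C->B, D->C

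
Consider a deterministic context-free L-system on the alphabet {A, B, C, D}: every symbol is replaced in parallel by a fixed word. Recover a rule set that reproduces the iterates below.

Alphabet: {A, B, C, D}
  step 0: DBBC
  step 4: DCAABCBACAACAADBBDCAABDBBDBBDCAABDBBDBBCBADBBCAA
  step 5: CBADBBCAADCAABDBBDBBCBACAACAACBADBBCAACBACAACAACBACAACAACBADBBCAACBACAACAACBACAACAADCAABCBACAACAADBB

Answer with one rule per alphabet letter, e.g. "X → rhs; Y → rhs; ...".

A->B, B->CAA, C->D, D->CBA

  step 4 ⇒ step 5: DCAABCBACAACAADBBDCAABDBBDBBDCAABDBBDBBCBADBBCAA ⇒ CBA·D·B·B·CAA·D·CAA·B·D·B·B·D·B·B·CBA·CAA·CAA·CBA·D·B·B·CAA·CBA·CAA·CAA·CBA·CAA·CAA·CBA·D·B·B·CAA·CBA·CAA·CAA·CBA·CAA·CAA·D·CAA·B·CBA·CAA·CAA·D·B·B
    A ↦ B
    B ↦ CAA
    C ↦ D
    D ↦ CBA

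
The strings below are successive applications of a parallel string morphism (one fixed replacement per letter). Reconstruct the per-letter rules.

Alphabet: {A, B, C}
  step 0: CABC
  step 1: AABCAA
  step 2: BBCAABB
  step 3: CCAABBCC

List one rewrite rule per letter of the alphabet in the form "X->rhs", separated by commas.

  step 2 ⇒ step 3: BBCAABB ⇒ C·C·AA·B·B·C·C
    A ↦ B
    B ↦ C
    C ↦ AA

A->B, B->C, C->AA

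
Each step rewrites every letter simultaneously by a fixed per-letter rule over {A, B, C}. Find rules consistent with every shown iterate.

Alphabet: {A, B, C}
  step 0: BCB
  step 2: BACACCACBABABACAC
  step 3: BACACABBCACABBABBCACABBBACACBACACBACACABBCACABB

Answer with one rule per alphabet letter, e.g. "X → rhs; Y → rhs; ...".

A->CAC, B->BA, C->ABB

  step 2 ⇒ step 3: BACACCACBABABACAC ⇒ BA·CAC·ABB·CAC·ABB·ABB·CAC·ABB·BA·CAC·BA·CAC·BA·CAC·ABB·CAC·ABB
    A ↦ CAC
    B ↦ BA
    C ↦ ABB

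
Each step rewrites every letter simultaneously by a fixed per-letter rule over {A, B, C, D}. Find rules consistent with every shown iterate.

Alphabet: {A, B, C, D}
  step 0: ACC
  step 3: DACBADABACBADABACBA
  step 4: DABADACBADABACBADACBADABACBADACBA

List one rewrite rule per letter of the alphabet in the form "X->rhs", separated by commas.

A->BA, B->C, C->DA, D->DA

  step 3 ⇒ step 4: DACBADABACBADABACBA ⇒ DA·BA·DA·C·BA·DA·BA·C·BA·DA·C·BA·DA·BA·C·BA·DA·C·BA
    A ↦ BA
    B ↦ C
    C ↦ DA
    D ↦ DA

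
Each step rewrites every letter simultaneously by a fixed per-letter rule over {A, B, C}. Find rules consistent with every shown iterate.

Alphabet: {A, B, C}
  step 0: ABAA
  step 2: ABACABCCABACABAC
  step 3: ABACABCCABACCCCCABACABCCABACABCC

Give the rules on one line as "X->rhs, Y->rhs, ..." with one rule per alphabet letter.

A->AB, B->AC, C->CC

  step 2 ⇒ step 3: ABACABCCABACABAC ⇒ AB·AC·AB·CC·AB·AC·CC·CC·AB·AC·AB·CC·AB·AC·AB·CC
    A ↦ AB
    B ↦ AC
    C ↦ CC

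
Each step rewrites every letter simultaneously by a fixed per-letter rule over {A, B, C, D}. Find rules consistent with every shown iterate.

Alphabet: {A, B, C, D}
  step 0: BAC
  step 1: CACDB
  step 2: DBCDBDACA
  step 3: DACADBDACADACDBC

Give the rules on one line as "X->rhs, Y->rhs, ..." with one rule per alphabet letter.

  step 2 ⇒ step 3: DBCDBDACA ⇒ DA·CA·DB·DA·CA·DA·C·DB·C
    A ↦ C
    B ↦ CA
    C ↦ DB
    D ↦ DA

A->C, B->CA, C->DB, D->DA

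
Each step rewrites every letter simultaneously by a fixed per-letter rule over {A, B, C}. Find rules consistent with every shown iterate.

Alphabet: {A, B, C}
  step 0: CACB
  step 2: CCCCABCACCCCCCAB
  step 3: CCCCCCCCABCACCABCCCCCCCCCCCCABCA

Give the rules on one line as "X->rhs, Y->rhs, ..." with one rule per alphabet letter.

  step 2 ⇒ step 3: CCCCABCACCCCCCAB ⇒ CC·CC·CC·CC·AB·CA·CC·AB·CC·CC·CC·CC·CC·CC·AB·CA
    A ↦ AB
    B ↦ CA
    C ↦ CC

A->AB, B->CA, C->CC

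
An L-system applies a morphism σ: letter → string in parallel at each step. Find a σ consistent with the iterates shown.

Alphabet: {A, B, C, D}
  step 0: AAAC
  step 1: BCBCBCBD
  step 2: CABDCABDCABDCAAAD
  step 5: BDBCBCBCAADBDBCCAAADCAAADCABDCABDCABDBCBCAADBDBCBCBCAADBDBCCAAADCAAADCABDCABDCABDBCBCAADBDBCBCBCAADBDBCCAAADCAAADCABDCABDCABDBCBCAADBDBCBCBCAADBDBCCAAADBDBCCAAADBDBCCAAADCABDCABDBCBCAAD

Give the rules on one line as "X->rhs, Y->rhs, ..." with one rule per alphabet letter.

  step 1 ⇒ step 2: BCBCBCBD ⇒ CA·BD·CA·BD·CA·BD·CA·AAD
    B ↦ CA
    C ↦ BD
    D ↦ AAD
  step 0 ⇒ step 1: AAAC ⇒ BC·BC·BC·BD
    A ↦ BC

A->BC, B->CA, C->BD, D->AAD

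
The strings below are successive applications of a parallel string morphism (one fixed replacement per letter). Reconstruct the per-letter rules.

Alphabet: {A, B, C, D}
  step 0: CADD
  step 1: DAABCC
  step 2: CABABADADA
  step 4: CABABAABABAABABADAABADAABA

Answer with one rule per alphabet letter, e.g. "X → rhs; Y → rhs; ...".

  step 1 ⇒ step 2: DAABCC ⇒ C·AB·AB·A·DA·DA
    A ↦ AB
    B ↦ A
    C ↦ DA
    D ↦ C

A->AB, B->A, C->DA, D->C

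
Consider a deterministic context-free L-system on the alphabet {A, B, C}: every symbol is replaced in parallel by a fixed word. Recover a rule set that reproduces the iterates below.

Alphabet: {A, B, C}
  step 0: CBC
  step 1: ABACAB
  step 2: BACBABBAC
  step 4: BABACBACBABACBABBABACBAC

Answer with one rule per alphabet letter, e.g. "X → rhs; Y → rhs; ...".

  step 1 ⇒ step 2: ABACAB ⇒ B·AC·B·AB·B·AC
    A ↦ B
    B ↦ AC
    C ↦ AB

A->B, B->AC, C->AB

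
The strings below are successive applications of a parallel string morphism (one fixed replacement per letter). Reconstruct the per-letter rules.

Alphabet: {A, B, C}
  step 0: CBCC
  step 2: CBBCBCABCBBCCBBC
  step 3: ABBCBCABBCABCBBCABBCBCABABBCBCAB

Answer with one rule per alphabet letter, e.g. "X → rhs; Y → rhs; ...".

A->CB, B->BC, C->AB

  step 2 ⇒ step 3: CBBCBCABCBBCCBBC ⇒ AB·BC·BC·AB·BC·AB·CB·BC·AB·BC·BC·AB·AB·BC·BC·AB
    A ↦ CB
    B ↦ BC
    C ↦ AB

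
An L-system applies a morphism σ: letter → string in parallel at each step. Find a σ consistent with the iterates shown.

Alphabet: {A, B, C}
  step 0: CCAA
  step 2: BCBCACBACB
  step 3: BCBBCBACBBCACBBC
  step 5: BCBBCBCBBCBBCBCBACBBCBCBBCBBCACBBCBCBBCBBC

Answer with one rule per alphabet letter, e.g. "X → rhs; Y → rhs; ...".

  step 2 ⇒ step 3: BCBCACBACB ⇒ BC·B·BC·B·AC·B·BC·AC·B·BC
    A ↦ AC
    B ↦ BC
    C ↦ B

A->AC, B->BC, C->B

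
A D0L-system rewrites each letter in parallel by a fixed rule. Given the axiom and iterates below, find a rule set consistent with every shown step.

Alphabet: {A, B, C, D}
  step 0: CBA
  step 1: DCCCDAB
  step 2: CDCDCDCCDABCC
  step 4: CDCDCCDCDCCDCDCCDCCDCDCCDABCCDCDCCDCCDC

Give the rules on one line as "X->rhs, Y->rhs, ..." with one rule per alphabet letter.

  step 1 ⇒ step 2: DCCCDAB ⇒ C·DC·DC·DC·C·DAB·CC
    A ↦ DAB
    B ↦ CC
    C ↦ DC
    D ↦ C

A->DAB, B->CC, C->DC, D->C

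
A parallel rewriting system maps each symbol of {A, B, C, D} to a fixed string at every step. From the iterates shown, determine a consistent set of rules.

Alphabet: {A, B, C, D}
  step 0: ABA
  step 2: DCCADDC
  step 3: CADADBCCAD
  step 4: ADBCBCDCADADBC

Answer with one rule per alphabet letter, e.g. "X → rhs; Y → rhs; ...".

A->B, B->DC, C->AD, D->C

  step 3 ⇒ step 4: CADADBCCAD ⇒ AD·B·C·B·C·DC·AD·AD·B·C
    A ↦ B
    B ↦ DC
    C ↦ AD
    D ↦ C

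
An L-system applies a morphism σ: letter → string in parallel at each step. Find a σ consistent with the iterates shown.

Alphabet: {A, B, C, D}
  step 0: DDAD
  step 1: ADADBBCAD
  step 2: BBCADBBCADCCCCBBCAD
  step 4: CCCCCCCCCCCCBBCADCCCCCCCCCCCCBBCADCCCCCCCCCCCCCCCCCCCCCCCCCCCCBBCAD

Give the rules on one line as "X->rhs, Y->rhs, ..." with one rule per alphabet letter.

  step 1 ⇒ step 2: ADADBBCAD ⇒ BBC·AD·BBC·AD·C·C·CC·BBC·AD
    A ↦ BBC
    B ↦ C
    C ↦ CC
    D ↦ AD

A->BBC, B->C, C->CC, D->AD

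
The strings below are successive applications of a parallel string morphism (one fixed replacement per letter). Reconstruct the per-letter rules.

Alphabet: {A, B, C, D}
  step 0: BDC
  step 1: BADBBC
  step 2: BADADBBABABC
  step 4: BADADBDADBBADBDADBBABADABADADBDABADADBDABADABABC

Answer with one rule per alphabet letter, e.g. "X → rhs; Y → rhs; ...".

A->DA, B->BA, C->BC, D->DB

  step 1 ⇒ step 2: BADBBC ⇒ BA·DA·DB·BA·BA·BC
    A ↦ DA
    B ↦ BA
    C ↦ BC
    D ↦ DB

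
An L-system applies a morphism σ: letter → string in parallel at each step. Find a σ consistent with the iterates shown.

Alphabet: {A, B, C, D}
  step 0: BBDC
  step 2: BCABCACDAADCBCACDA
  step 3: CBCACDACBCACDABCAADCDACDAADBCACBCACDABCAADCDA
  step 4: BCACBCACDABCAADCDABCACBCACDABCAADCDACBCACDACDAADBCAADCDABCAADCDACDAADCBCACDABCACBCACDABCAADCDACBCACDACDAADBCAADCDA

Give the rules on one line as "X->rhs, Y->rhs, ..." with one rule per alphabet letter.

  step 3 ⇒ step 4: CBCACDACBCACDABCAADCDACDAADBCACBCACDABCAADCDA ⇒ BCA·C·BCA·CDA·BCA·AD·CDA·BCA·C·BCA·CDA·BCA·AD·CDA·C·BCA·CDA·CDA·AD·BCA·AD·CDA·BCA·AD·CDA·CDA·AD·C·BCA·CDA·BCA·C·BCA·CDA·BCA·AD·CDA·C·BCA·CDA·CDA·AD·BCA·AD·CDA
    A ↦ CDA
    B ↦ C
    C ↦ BCA
    D ↦ AD

A->CDA, B->C, C->BCA, D->AD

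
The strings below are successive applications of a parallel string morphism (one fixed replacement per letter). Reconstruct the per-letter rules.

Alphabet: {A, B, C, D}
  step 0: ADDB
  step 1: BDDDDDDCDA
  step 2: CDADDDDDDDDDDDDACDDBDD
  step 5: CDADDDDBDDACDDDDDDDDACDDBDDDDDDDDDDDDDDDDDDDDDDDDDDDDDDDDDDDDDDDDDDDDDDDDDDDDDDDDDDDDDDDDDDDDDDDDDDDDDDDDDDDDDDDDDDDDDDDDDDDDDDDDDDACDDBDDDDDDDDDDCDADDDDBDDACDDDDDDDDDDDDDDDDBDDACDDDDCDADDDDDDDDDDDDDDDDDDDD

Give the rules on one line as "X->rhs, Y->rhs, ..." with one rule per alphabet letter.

  step 1 ⇒ step 2: BDDDDDDCDA ⇒ CDA·DD·DD·DD·DD·DD·DD·AC·DD·BDD
    A ↦ BDD
    B ↦ CDA
    C ↦ AC
    D ↦ DD

A->BDD, B->CDA, C->AC, D->DD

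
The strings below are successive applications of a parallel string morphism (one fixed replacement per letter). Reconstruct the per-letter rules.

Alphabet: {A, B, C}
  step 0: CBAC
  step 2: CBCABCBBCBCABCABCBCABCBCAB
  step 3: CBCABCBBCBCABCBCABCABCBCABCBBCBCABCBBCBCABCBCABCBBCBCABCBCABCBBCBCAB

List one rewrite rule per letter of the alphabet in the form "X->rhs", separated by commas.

  step 2 ⇒ step 3: CBCABCBBCBCABCABCBCABCBCAB ⇒ CB·CAB·CB·BCB·CAB·CB·CAB·CAB·CB·CAB·CB·BCB·CAB·CB·BCB·CAB·CB·CAB·CB·BCB·CAB·CB·CAB·CB·BCB·CAB
    A ↦ BCB
    B ↦ CAB
    C ↦ CB

A->BCB, B->CAB, C->CB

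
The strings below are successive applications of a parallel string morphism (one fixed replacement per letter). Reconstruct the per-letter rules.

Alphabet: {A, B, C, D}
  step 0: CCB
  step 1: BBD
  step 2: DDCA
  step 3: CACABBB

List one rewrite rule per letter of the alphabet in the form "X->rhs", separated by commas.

A->BB, B->D, C->B, D->CA

  step 2 ⇒ step 3: DDCA ⇒ CA·CA·B·BB
    A ↦ BB
    C ↦ B
    D ↦ CA
  step 0 ⇒ step 1: CCB ⇒ B·B·D
    B ↦ D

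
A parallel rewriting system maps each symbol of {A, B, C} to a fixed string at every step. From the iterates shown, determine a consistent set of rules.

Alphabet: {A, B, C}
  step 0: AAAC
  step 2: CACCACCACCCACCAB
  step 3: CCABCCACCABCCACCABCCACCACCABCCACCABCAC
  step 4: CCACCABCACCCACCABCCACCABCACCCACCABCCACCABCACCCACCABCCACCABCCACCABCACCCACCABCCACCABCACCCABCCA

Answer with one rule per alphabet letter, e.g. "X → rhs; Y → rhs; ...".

  step 3 ⇒ step 4: CCABCCACCABCCACCABCCACCACCABCCACCABCAC ⇒ CCA·CCA·B·CAC·CCA·CCA·B·CCA·CCA·B·CAC·CCA·CCA·B·CCA·CCA·B·CAC·CCA·CCA·B·CCA·CCA·B·CCA·CCA·B·CAC·CCA·CCA·B·CCA·CCA·B·CAC·CCA·B·CCA
    A ↦ B
    B ↦ CAC
    C ↦ CCA

A->B, B->CAC, C->CCA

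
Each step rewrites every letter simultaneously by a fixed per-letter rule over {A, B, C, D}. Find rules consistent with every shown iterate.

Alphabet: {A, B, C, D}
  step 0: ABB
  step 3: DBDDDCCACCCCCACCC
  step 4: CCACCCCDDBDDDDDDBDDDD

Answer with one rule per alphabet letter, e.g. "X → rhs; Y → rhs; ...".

  step 3 ⇒ step 4: DBDDDCCACCCCCACCC ⇒ C·CAC·C·C·C·D·D·BD·D·D·D·D·D·BD·D·D·D
    A ↦ BD
    B ↦ CAC
    C ↦ D
    D ↦ C

A->BD, B->CAC, C->D, D->C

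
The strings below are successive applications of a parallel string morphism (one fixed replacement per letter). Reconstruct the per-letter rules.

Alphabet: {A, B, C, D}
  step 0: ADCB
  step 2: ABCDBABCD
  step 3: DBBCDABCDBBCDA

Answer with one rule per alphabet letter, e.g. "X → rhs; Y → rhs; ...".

  step 2 ⇒ step 3: ABCDBABCD ⇒ DB·BC·D·A·BC·DB·BC·D·A
    A ↦ DB
    B ↦ BC
    C ↦ D
    D ↦ A

A->DB, B->BC, C->D, D->A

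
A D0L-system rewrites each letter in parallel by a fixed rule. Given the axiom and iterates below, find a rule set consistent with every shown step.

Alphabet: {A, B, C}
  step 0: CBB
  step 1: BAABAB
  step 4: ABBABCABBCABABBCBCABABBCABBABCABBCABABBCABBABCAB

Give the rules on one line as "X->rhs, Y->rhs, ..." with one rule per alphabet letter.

  step 0 ⇒ step 1: CBB ⇒ BA·AB·AB
    B ↦ AB
    C ↦ BA
    A ↦ BC  (constrained at step 1)

A->BC, B->AB, C->BA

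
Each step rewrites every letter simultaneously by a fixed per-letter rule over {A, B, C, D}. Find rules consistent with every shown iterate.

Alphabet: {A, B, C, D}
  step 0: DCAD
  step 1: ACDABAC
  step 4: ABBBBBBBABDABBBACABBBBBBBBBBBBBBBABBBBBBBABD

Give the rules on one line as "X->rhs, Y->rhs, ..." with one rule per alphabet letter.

A->AB, B->BB, C->D, D->AC

  step 0 ⇒ step 1: DCAD ⇒ AC·D·AB·AC
    A ↦ AB
    C ↦ D
    D ↦ AC
    B ↦ BB  (constrained at step 1)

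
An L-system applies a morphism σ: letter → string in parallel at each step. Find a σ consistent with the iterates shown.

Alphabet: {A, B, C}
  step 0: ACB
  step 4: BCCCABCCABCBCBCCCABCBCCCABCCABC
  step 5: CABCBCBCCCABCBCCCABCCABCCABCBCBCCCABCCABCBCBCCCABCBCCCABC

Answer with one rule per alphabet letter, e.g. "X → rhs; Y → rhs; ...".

  step 4 ⇒ step 5: BCCCABCCABCBCBCCCABCBCCCABCCABC ⇒ CA·BC·BC·BC·C·CA·BC·BC·C·CA·BC·CA·BC·CA·BC·BC·BC·C·CA·BC·CA·BC·BC·BC·C·CA·BC·BC·C·CA·BC
    A ↦ C
    B ↦ CA
    C ↦ BC

A->C, B->CA, C->BC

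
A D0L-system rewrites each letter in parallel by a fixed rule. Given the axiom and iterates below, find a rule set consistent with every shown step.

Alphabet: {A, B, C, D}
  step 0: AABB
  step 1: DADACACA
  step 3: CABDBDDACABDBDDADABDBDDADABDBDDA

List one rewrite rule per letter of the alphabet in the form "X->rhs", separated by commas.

  step 0 ⇒ step 1: AABB ⇒ DA·DA·CA·CA
    A ↦ DA
    B ↦ CA
    C ↦ AD  (constrained at step 1)
    D ↦ BD  (constrained at step 1)

A->DA, B->CA, C->AD, D->BD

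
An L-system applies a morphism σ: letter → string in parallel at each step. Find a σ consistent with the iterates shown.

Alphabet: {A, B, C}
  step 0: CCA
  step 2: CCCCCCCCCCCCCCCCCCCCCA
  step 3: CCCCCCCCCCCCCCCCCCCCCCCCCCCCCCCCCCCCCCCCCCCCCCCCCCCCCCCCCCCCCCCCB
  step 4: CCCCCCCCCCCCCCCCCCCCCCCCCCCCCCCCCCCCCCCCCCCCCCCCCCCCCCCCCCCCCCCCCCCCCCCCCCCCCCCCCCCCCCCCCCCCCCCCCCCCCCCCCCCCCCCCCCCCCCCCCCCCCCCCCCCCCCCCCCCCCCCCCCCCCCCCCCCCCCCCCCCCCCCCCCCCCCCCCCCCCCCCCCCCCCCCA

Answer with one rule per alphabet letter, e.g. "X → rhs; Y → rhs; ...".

  step 3 ⇒ step 4: CCCCCCCCCCCCCCCCCCCCCCCCCCCCCCCCCCCCCCCCCCCCCCCCCCCCCCCCCCCCCCCCB ⇒ CCC·CCC·CCC·CCC·CCC·CCC·CCC·CCC·CCC·CCC·CCC·CCC·CCC·CCC·CCC·CCC·CCC·CCC·CCC·CCC·CCC·CCC·CCC·CCC·CCC·CCC·CCC·CCC·CCC·CCC·CCC·CCC·CCC·CCC·CCC·CCC·CCC·CCC·CCC·CCC·CCC·CCC·CCC·CCC·CCC·CCC·CCC·CCC·CCC·CCC·CCC·CCC·CCC·CCC·CCC·CCC·CCC·CCC·CCC·CCC·CCC·CCC·CCC·CCC·A
    B ↦ A
    C ↦ CCC
  step 2 ⇒ step 3: CCCCCCCCCCCCCCCCCCCCCA ⇒ CCC·CCC·CCC·CCC·CCC·CCC·CCC·CCC·CCC·CCC·CCC·CCC·CCC·CCC·CCC·CCC·CCC·CCC·CCC·CCC·CCC·CB
    A ↦ CB

A->CB, B->A, C->CCC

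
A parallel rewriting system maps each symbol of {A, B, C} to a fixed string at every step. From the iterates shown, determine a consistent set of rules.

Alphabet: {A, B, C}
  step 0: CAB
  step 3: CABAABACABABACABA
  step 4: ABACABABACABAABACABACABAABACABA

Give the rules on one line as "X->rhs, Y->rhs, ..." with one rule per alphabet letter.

A->BA, B->CA, C->A

  step 3 ⇒ step 4: CABAABACABABACABA ⇒ A·BA·CA·BA·BA·CA·BA·A·BA·CA·BA·CA·BA·A·BA·CA·BA
    A ↦ BA
    B ↦ CA
    C ↦ A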